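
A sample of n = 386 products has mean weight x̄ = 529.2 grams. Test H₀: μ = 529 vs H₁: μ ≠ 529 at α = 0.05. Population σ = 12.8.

z = (x̄ - μ₀)/(σ/√n) = (529.2 - 529)/(12.8/√386) = 0.307. Critical value: ±1.96. Since |0.307| ≤ 1.96, Fail to reject H₀.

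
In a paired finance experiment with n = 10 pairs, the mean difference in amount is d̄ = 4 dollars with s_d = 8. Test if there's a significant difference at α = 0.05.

t = d̄/(s_d/√n) = 4/(8/√10) = 1.581. df = 9, critical t = ±2.262. Fail to reject H₀.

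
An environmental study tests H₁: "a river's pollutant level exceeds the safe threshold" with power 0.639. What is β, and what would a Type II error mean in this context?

β = 1 - power = 1 - 0.639 = 0.361. A Type II error is failing to reject H₀ when H₀ is false (false negative) — here, failing to conclude that a river's pollutant level exceeds the safe threshold when in fact it is true. Consequence: allowing unsafe pollution to continue.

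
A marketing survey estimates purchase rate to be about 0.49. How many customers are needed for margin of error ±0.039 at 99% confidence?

n = z²p(1-p)/E² = 2.576²×0.49×0.51/0.039² = 1090.3 → n = 1091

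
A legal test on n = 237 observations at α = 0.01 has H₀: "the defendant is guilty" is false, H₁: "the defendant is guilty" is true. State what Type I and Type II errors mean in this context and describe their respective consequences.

Type I (false positive): concluding that the defendant is guilty when it is not — convicting an innocent person. Type II (false negative): failing to conclude that the defendant is guilty when it is — acquitting a guilty person. Which is costlier depends on domain priorities and is a judgement call rather than a statistical fact.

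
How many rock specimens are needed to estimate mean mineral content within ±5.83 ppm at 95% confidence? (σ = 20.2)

n = (z*σ/E)² = (1.96×20.2/5.83)² = 46.1 → n = 47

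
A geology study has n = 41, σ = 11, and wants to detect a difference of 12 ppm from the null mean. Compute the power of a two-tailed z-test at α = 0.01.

SE = σ/√n = 11/√41 = 1.718. Non-centrality λ = d/SE = 12/1.718 = 6.985. Power ≈ Φ(λ - z_{α/2}) = Φ(6.985 - 2.576) = Φ(4.409) = 1.0.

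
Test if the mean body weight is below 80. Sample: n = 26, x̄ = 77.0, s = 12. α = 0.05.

t = (77.0 - 80)/(12/√26) = -1.275, df = 25. Critical t = -1.708. Fail to reject H₀.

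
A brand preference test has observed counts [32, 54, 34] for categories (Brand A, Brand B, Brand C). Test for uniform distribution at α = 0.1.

Expected = 40 each. χ² = Σ(O-E)²/E = 7.4. df = 2, critical value = 4.605. Reject H₀.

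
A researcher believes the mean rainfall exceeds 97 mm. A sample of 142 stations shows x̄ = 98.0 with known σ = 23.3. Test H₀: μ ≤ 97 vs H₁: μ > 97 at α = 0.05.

z = 0.511. Critical value: 1.645. Fail to reject H₀.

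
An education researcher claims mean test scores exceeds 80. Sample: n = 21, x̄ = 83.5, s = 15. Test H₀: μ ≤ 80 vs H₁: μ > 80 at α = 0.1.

t = (83.5 - 80)/(15/√21) = 1.069, df = 20. Critical t = 1.325. Fail to reject H₀.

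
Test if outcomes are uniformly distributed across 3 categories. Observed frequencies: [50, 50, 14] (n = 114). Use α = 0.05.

Expected = 38 each. χ² = Σ(O-E)²/E = 22.737. df = 2, critical value = 5.991. Reject H₀.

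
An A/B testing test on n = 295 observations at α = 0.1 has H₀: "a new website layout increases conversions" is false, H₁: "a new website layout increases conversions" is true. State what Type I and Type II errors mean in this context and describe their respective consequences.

Type I (false positive): concluding that a new website layout increases conversions when it is not — rolling out a layout that doesn't actually help — wasted engineering effort. Type II (false negative): failing to conclude that a new website layout increases conversions when it is — discarding a layout that would have improved conversions — lost revenue. Which is costlier depends on domain priorities and is a judgement call rather than a statistical fact.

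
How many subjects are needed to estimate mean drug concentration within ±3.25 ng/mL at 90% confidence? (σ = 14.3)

n = (z*σ/E)² = (1.645×14.3/3.25)² = 52.4 → n = 53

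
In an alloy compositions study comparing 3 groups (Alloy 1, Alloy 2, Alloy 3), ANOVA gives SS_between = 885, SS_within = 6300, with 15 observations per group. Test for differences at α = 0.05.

df_between = 2, df_within = 42. F = MS_between/MS_within = 442.5/150.0 = 2.95. F_crit ≈ 3.22. Fail to reject H₀.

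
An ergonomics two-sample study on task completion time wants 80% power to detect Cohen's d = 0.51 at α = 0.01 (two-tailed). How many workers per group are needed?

z_{α/2} = 2.576, z_β = Φ⁻¹(0.8) = 0.842. For medium effect (d = 0.51): n per group = 2(z_{α/2} + z_β)²/d² = 2(2.576 + 0.842)²/0.51² = 89.8 → 90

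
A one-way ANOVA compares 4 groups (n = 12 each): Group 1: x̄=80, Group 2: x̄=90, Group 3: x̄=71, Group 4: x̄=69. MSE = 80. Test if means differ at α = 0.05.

Grand mean = 77.5. SS_between = 3324.0, MS_between = 1108.0. F = 13.85, F_crit ≈ 2.816. Reject H₀.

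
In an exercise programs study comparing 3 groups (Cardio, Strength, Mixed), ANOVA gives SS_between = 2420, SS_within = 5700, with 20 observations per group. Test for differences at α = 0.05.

df_between = 2, df_within = 57. F = MS_between/MS_within = 1210.0/100.0 = 12.1. F_crit ≈ 3.159. Reject H₀. At least one mean differs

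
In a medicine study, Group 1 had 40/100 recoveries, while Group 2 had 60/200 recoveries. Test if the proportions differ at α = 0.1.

p̂₁ = 0.4, p̂₂ = 0.3, pooled p̂ = 0.333. z = 1.732. Critical: ±1.645. Reject H₀.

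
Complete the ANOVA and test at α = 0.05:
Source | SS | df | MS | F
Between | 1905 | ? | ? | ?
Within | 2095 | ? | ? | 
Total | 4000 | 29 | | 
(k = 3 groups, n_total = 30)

df_between = 2, df_within = 27. MS_between = 952.5, MS_within = 77.59. F = 12.276, F_crit ≈ 3.354. Reject H₀.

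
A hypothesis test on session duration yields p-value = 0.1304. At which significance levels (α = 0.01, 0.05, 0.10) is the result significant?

p = 0.1304. Not significant at any of the given levels.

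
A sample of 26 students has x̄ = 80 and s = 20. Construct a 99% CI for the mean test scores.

CI = x̄ ± t*(s/√n) = 80 ± 2.787(20/√26) = (69.07, 90.93)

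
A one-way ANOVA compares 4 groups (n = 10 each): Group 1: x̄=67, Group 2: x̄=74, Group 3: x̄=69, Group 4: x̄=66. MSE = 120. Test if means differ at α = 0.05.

Grand mean = 69.0. SS_between = 380.0, MS_between = 126.67. F = 1.056, F_crit ≈ 2.866. Fail to reject H₀.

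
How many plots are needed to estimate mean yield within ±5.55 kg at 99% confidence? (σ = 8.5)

n = (z*σ/E)² = (2.576×8.5/5.55)² = 15.6 → n = 16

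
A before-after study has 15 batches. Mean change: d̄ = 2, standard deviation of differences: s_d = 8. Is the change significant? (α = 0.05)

t = d̄/(s_d/√n) = 2/(8/√15) = 0.968. df = 14, critical t = ±2.145. Fail to reject H₀.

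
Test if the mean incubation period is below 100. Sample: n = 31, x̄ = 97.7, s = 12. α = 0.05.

t = (97.7 - 100)/(12/√31) = -1.067, df = 30. Critical t = -1.697. Fail to reject H₀.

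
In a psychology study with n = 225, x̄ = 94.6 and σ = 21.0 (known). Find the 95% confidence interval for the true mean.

CI = x̄ ± z*(σ/√n) = 94.6 ± 1.96(21.0/√225) = 94.6 ± 2.74 = (91.86, 97.34)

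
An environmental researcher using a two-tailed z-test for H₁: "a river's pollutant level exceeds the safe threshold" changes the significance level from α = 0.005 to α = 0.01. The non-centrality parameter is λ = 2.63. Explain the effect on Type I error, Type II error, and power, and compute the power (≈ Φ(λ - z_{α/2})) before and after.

Increasing α from 0.005 to 0.01:
• Type I error rate increases (α is the Type I rate by definition).
• Critical value moves from z_{α/2} = 2.807 to 2.576, so power = Φ(λ - z_{α/2}) goes from Φ(2.63 - 2.807) = 0.43 to Φ(2.63 - 2.576) = 0.522.
• Type II error rate β = 1 - power therefore decreases (0.57 → 0.478).
Appropriate when false negatives are costly — here, allowing unsafe pollution to continue.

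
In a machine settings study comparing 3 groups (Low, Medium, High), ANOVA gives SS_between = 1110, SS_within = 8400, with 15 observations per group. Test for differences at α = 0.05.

df_between = 2, df_within = 42. F = MS_between/MS_within = 555.0/200.0 = 2.775. F_crit ≈ 3.22. Fail to reject H₀.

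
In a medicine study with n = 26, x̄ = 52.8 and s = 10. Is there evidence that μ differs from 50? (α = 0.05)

t = (x̄ - μ₀)/(s/√n) = (52.8 - 50)/(10/√26) = 1.428. df = 25, critical t = ±2.06. Fail to reject H₀.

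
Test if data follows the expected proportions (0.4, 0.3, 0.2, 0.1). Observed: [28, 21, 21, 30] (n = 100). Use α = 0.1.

Expected: [40.0, 30.0, 20.0, 10.0]. χ² = 46.35. df = 3, critical = 6.251. Reject H₀.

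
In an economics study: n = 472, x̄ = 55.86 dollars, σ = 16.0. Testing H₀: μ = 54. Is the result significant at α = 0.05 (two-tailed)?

z = (55.86 - 54)/(16.0/√472) = 2.526. Since |z| > 1.96, significant at α = 0.05.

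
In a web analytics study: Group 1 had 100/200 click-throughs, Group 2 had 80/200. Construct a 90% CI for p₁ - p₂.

p̂₁ = 0.5, p̂₂ = 0.4. Difference = 0.1. CI = (0.019, 0.181)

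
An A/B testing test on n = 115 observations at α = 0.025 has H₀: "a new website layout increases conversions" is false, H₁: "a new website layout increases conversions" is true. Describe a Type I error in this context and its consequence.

Type I error: rejecting H₀ when it is true — concluding that a new website layout increases conversions when in fact it is not. Consequence: rolling out a layout that doesn't actually help — wasted engineering effort.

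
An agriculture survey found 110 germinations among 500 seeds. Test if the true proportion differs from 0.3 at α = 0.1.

p̂ = 0.22, p₀ = 0.3. z = (p̂ - p₀)/√(p₀(1-p₀)/n) = -3.904. Critical: ±1.645. Reject H₀.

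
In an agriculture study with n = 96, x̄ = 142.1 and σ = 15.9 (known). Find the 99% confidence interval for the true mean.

CI = x̄ ± z*(σ/√n) = 142.1 ± 2.576(15.9/√96) = 142.1 ± 4.18 = (137.92, 146.28)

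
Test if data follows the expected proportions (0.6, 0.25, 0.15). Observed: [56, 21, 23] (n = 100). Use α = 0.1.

Expected: [60.0, 25.0, 15.0]. χ² = 5.173. df = 2, critical = 4.605. Reject H₀.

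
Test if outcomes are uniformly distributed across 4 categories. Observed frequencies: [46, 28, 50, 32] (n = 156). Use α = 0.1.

Expected = 39 each. χ² = Σ(O-E)²/E = 8.718. df = 3, critical value = 6.251. Reject H₀.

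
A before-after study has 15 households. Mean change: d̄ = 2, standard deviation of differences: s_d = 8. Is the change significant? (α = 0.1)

t = d̄/(s_d/√n) = 2/(8/√15) = 0.968. df = 14, critical t = ±1.761. Fail to reject H₀.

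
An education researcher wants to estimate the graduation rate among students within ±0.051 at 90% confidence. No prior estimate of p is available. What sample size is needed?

Conservative approach: use p = 0.5 (maximizes p(1-p) = 0.25). n = z²(0.25)/E² = 1.645²×0.25/0.051² = 260.1 → n = 261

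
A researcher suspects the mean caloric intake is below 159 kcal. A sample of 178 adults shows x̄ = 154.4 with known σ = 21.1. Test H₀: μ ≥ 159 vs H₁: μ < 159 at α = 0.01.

z = -2.909. Critical value: -2.33. Reject H₀.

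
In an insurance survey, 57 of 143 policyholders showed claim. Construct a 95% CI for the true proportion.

p̂ = 0.399. CI = p̂ ± z*√(p̂(1-p̂)/n) = (0.318, 0.479)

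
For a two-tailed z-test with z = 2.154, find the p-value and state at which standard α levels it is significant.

p = 2·P(Z > |2.154|) = 2·(1 - Φ(2.154)) ≈ 0.0312. Significant at α = 0.1; Significant at α = 0.05.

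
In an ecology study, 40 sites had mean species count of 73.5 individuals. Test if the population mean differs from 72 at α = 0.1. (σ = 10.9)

z = (x̄ - μ₀)/(σ/√n) = (73.5 - 72)/(10.9/√40) = 0.87. Critical value: ±1.645. Since |0.87| ≤ 1.645, Fail to reject H₀.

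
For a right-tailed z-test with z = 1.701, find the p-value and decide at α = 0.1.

p = P(Z > 1.701) = 1 - Φ(1.701) ≈ 0.0445. Since p < 0.1, reject H₀ (significant) at α = 0.1.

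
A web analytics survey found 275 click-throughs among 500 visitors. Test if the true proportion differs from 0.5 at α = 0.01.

p̂ = 0.55, p₀ = 0.5. z = (p̂ - p₀)/√(p₀(1-p₀)/n) = 2.236. Critical: ±2.576. Fail to reject H₀.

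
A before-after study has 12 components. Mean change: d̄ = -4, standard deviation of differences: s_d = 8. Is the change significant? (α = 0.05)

t = d̄/(s_d/√n) = -4/(8/√12) = -1.732. df = 11, critical t = ±2.201. Fail to reject H₀.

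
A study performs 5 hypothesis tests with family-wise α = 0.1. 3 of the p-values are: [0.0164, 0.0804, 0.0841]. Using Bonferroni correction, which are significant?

Bonferroni α = 0.1/5 = 0.02. Significant p-values: [0.0164]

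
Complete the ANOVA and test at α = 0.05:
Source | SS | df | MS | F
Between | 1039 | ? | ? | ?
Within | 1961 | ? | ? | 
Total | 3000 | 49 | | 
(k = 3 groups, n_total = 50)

df_between = 2, df_within = 47. MS_between = 519.5, MS_within = 41.72. F = 12.451, F_crit ≈ 3.195. Reject H₀.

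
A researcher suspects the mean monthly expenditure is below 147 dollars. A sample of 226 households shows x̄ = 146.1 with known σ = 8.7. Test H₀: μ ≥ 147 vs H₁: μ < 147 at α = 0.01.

z = -1.555. Critical value: -2.33. Fail to reject H₀.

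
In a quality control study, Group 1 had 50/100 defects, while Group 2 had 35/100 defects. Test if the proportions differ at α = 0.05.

p̂₁ = 0.5, p̂₂ = 0.35, pooled p̂ = 0.425. z = 2.146. Critical: ±1.96. Reject H₀.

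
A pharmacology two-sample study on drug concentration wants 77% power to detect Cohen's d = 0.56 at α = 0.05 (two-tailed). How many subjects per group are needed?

z_{α/2} = 1.96, z_β = Φ⁻¹(0.77) = 0.739. For medium effect (d = 0.56): n per group = 2(z_{α/2} + z_β)²/d² = 2(1.96 + 0.739)²/0.56² = 46.5 → 47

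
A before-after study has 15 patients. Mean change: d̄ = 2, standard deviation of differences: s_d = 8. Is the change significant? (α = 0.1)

t = d̄/(s_d/√n) = 2/(8/√15) = 0.968. df = 14, critical t = ±1.761. Fail to reject H₀.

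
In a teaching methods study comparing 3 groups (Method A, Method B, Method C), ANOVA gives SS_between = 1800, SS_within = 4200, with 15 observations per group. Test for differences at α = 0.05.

df_between = 2, df_within = 42. F = MS_between/MS_within = 900.0/100.0 = 9.0. F_crit ≈ 3.22. Reject H₀. At least one mean differs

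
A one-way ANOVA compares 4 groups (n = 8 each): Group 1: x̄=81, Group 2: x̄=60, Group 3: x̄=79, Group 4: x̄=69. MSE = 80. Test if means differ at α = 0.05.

Grand mean = 72.25. SS_between = 2262.0, MS_between = 754.0. F = 9.425, F_crit ≈ 2.947. Reject H₀.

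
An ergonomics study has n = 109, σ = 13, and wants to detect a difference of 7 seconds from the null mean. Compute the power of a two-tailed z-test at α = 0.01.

SE = σ/√n = 13/√109 = 1.245. Non-centrality λ = d/SE = 7/1.245 = 5.622. Power ≈ Φ(λ - z_{α/2}) = Φ(5.622 - 2.576) = Φ(3.046) = 0.999.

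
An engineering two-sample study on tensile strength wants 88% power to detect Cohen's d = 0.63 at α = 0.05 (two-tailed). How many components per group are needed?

z_{α/2} = 1.96, z_β = Φ⁻¹(0.88) = 1.175. For medium effect (d = 0.63): n per group = 2(z_{α/2} + z_β)²/d² = 2(1.96 + 1.175)²/0.63² = 49.5 → 50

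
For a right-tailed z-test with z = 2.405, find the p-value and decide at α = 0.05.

p = P(Z > 2.405) = 1 - Φ(2.405) ≈ 0.0081. Since p < 0.05, reject H₀ (significant) at α = 0.05.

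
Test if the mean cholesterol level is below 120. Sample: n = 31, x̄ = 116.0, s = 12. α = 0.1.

t = (116.0 - 120)/(12/√31) = -1.856, df = 30. Critical t = -1.31. Reject H₀.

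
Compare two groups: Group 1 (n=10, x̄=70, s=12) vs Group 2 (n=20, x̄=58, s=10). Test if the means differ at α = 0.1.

Pooled sp = 10.68. t = 2.9, df = 28. Critical t = ±1.701. Reject H₀.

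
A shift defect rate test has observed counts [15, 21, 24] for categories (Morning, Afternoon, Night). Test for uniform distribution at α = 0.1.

Expected = 20 each. χ² = Σ(O-E)²/E = 2.1. df = 2, critical value = 4.605. Fail to reject H₀.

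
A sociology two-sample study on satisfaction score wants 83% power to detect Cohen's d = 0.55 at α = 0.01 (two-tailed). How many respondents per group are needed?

z_{α/2} = 2.576, z_β = Φ⁻¹(0.83) = 0.954. For medium effect (d = 0.55): n per group = 2(z_{α/2} + z_β)²/d² = 2(2.576 + 0.954)²/0.55² = 82.4 → 83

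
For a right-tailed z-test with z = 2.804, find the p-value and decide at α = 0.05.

p = P(Z > 2.804) = 1 - Φ(2.804) ≈ 0.0025. Since p < 0.05, reject H₀ (significant) at α = 0.05.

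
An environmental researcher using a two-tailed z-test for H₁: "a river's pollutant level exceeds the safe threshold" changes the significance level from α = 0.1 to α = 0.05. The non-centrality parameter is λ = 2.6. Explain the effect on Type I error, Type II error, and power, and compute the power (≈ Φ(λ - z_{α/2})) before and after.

Decreasing α from 0.1 to 0.05:
• Type I error rate decreases (α is the Type I rate by definition).
• Critical value moves from z_{α/2} = 1.645 to 1.96, so power = Φ(λ - z_{α/2}) goes from Φ(2.6 - 1.645) = 0.83 to Φ(2.6 - 1.96) = 0.739.
• Type II error rate β = 1 - power therefore increases (0.17 → 0.261).
Appropriate when false positives are costly — here, shutting down a compliant factory unnecessarily.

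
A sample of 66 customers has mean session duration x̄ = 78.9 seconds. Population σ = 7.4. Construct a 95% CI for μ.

CI = x̄ ± z*(σ/√n) = 78.9 ± 1.96(7.4/√66) = 78.9 ± 1.79 = (77.11, 80.69)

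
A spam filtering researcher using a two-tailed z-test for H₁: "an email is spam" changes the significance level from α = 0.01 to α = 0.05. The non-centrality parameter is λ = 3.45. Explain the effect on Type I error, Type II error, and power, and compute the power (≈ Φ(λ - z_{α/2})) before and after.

Increasing α from 0.01 to 0.05:
• Type I error rate increases (α is the Type I rate by definition).
• Critical value moves from z_{α/2} = 2.576 to 1.96, so power = Φ(λ - z_{α/2}) goes from Φ(3.45 - 2.576) = 0.809 to Φ(3.45 - 1.96) = 0.932.
• Type II error rate β = 1 - power therefore decreases (0.191 → 0.068).
Appropriate when false negatives are costly — here, a spam email lands in the inbox.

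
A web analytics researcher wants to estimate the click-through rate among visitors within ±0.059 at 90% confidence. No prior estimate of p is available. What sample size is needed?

Conservative approach: use p = 0.5 (maximizes p(1-p) = 0.25). n = z²(0.25)/E² = 1.645²×0.25/0.059² = 194.3 → n = 195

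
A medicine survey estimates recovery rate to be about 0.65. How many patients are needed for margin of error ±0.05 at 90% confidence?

n = z²p(1-p)/E² = 1.645²×0.65×0.35/0.05² = 246.2 → n = 247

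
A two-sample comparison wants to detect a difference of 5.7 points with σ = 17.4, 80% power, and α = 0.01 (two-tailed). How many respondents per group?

n per group = 2(z_α/2 + z_β)²σ²/d² = 2×(2.576 + 0.84)²×17.4²/5.7² = 217.5 → n = 218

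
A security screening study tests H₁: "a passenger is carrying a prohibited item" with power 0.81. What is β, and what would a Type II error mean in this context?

β = 1 - power = 1 - 0.81 = 0.19. A Type II error is failing to reject H₀ when H₀ is false (false negative) — here, failing to conclude that a passenger is carrying a prohibited item when in fact it is true. Consequence: letting a prohibited item through — security breach.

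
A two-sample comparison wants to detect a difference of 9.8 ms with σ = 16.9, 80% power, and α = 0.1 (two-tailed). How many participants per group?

n per group = 2(z_α/2 + z_β)²σ²/d² = 2×(1.645 + 0.84)²×16.9²/9.8² = 36.7 → n = 37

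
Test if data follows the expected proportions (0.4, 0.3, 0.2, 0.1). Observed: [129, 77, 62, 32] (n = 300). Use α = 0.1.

Expected: [120.0, 90.0, 60.0, 30.0]. χ² = 2.753. df = 3, critical = 6.251. Fail to reject H₀.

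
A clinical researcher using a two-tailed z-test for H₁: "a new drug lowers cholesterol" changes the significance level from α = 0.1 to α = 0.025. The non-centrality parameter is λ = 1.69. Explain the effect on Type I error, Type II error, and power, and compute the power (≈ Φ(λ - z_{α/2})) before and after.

Decreasing α from 0.1 to 0.025:
• Type I error rate decreases (α is the Type I rate by definition).
• Critical value moves from z_{α/2} = 1.645 to 2.241, so power = Φ(λ - z_{α/2}) goes from Φ(1.69 - 1.645) = 0.518 to Φ(1.69 - 2.241) = 0.291.
• Type II error rate β = 1 - power therefore increases (0.482 → 0.709).
Appropriate when false positives are costly — here, approving an ineffective drug — patients take a useless medication and may skip effective alternatives.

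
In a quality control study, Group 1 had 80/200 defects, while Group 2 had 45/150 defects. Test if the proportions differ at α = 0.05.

p̂₁ = 0.4, p̂₂ = 0.3, pooled p̂ = 0.357. z = 1.932. Critical: ±1.96. Fail to reject H₀.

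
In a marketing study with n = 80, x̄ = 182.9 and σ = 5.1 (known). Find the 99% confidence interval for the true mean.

CI = x̄ ± z*(σ/√n) = 182.9 ± 2.576(5.1/√80) = 182.9 ± 1.47 = (181.43, 184.37)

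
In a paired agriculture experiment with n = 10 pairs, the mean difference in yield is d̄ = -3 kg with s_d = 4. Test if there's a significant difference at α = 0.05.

t = d̄/(s_d/√n) = -3/(4/√10) = -2.372. df = 9, critical t = ±2.262. Reject H₀.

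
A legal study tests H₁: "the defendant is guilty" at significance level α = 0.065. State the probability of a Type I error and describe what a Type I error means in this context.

P(Type I error) = α = 0.065. A Type I error is rejecting H₀ when H₀ is actually true (false positive) — here, concluding that the defendant is guilty when in fact this is not the case. Consequence: convicting an innocent person.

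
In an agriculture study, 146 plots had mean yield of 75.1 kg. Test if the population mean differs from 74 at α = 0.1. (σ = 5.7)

z = (x̄ - μ₀)/(σ/√n) = (75.1 - 74)/(5.7/√146) = 2.332. Critical value: ±1.645. Since |2.332| > 1.645, Reject H₀.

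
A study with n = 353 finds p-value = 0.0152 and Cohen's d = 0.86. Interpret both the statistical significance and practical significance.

Statistically significant (p = 0.0152 < 0.05). Cohen's d = 0.86 indicates a large effect size. Both statistical and practical significance should be considered.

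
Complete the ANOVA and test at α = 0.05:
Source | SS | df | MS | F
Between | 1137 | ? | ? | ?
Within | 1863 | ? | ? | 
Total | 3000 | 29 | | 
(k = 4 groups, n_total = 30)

df_between = 3, df_within = 26. MS_between = 379.0, MS_within = 71.65. F = 5.289, F_crit ≈ 2.975. Reject H₀.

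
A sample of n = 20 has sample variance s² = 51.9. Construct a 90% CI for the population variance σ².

df = 19. χ²_{0.05} = 30.144, χ²_{0.95} = 10.117. CI for σ² = ((n-1)s²/χ²_{α/2}, (n-1)s²/χ²_{1-α/2}) = (19·51.9/30.144, 19·51.9/10.117) = (32.71, 97.47)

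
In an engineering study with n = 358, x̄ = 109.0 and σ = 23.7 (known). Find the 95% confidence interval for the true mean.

CI = x̄ ± z*(σ/√n) = 109.0 ± 1.96(23.7/√358) = 109.0 ± 2.46 = (106.54, 111.46)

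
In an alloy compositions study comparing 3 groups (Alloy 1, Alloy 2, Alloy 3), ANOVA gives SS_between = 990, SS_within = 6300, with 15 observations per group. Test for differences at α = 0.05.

df_between = 2, df_within = 42. F = MS_between/MS_within = 495.0/150.0 = 3.3. F_crit ≈ 3.22. Reject H₀. At least one mean differs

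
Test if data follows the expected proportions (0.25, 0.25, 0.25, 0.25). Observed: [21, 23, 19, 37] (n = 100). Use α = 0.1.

Expected: [25.0, 25.0, 25.0, 25.0]. χ² = 8.0. df = 3, critical = 6.251. Reject H₀.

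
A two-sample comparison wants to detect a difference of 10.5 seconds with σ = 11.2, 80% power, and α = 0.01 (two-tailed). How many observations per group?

n per group = 2(z_α/2 + z_β)²σ²/d² = 2×(2.576 + 0.84)²×11.2²/10.5² = 26.6 → n = 27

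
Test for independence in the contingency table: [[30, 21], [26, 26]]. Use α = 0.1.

χ² = 0.808. df = 1, critical = 2.706. Fail to reject H₀. No evidence of dependence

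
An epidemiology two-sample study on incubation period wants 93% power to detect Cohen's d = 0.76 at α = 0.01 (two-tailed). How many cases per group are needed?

z_{α/2} = 2.576, z_β = Φ⁻¹(0.93) = 1.476. For medium effect (d = 0.76): n per group = 2(z_{α/2} + z_β)²/d² = 2(2.576 + 1.476)²/0.76² = 56.9 → 57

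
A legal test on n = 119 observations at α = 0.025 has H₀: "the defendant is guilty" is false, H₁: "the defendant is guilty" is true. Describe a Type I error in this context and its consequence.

Type I error: rejecting H₀ when it is true — concluding that the defendant is guilty when in fact it is not. Consequence: convicting an innocent person.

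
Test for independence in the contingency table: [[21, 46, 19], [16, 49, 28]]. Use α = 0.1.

χ² = 2.223. df = 2, critical = 4.605. Fail to reject H₀. No evidence of dependence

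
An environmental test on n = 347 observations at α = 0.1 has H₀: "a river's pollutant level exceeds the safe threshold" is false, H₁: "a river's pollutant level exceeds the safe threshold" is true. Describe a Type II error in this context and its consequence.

Type II error: failing to reject H₀ when it is false — concluding that a river's pollutant level exceeds the safe threshold is not supported when in fact it is. Consequence: allowing unsafe pollution to continue.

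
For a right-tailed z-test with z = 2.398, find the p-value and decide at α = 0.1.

p = P(Z > 2.398) = 1 - Φ(2.398) ≈ 0.0082. Since p < 0.1, reject H₀ (significant) at α = 0.1.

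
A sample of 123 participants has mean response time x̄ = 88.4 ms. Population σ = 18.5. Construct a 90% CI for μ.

CI = x̄ ± z*(σ/√n) = 88.4 ± 1.645(18.5/√123) = 88.4 ± 2.74 = (85.66, 91.14)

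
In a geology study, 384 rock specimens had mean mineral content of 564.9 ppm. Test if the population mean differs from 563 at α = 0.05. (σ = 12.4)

z = (x̄ - μ₀)/(σ/√n) = (564.9 - 563)/(12.4/√384) = 3.003. Critical value: ±1.96. Since |3.003| > 1.96, Reject H₀.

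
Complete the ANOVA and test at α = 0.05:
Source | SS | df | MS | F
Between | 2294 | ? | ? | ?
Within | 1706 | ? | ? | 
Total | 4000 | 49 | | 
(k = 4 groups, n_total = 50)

df_between = 3, df_within = 46. MS_between = 764.67, MS_within = 37.09. F = 20.618, F_crit ≈ 2.807. Reject H₀.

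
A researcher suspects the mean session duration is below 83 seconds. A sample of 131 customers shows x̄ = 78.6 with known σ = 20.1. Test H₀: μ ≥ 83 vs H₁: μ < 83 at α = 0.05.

z = -2.505. Critical value: -1.645. Reject H₀.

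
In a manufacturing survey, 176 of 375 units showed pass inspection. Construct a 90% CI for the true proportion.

p̂ = 0.469. CI = p̂ ± z*√(p̂(1-p̂)/n) = (0.427, 0.512)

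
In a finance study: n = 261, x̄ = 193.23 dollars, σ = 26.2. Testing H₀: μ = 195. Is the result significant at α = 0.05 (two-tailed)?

z = (193.23 - 195)/(26.2/√261) = -1.091. Since |z| ≤ 1.96, not significant at α = 0.05.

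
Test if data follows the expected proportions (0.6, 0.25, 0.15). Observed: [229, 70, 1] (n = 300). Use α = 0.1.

Expected: [180.0, 75.0, 45.0]. χ² = 56.694. df = 2, critical = 4.605. Reject H₀.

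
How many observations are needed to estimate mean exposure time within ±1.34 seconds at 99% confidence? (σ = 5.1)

n = (z*σ/E)² = (2.576×5.1/1.34)² = 96.1 → n = 97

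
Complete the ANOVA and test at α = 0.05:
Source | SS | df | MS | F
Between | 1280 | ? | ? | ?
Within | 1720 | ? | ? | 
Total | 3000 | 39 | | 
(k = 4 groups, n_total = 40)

df_between = 3, df_within = 36. MS_between = 426.67, MS_within = 47.78. F = 8.93, F_crit ≈ 2.866. Reject H₀.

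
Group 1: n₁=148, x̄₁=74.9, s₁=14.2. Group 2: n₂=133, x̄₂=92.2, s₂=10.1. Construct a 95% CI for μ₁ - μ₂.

Difference = -17.3. SE = √(14.2²/148 + 10.1²/133) = 1.459. CI = (-20.16, -14.44)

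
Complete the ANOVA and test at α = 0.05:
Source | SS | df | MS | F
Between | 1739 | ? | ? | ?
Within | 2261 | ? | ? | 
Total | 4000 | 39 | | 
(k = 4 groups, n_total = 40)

df_between = 3, df_within = 36. MS_between = 579.67, MS_within = 62.81. F = 9.23, F_crit ≈ 2.866. Reject H₀.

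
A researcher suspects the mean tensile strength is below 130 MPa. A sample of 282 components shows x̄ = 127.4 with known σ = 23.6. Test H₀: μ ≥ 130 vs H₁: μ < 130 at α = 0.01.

z = -1.85. Critical value: -2.33. Fail to reject H₀.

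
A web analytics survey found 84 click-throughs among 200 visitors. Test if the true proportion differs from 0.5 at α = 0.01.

p̂ = 0.42, p₀ = 0.5. z = (p̂ - p₀)/√(p₀(1-p₀)/n) = -2.263. Critical: ±2.576. Fail to reject H₀.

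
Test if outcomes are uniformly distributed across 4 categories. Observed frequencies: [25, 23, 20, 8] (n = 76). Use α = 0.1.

Expected = 19 each. χ² = Σ(O-E)²/E = 9.158. df = 3, critical value = 6.251. Reject H₀.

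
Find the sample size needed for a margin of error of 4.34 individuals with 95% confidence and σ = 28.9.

n = (z*σ/E)² = (1.96×28.9/4.34)² = 170.3 → n = 171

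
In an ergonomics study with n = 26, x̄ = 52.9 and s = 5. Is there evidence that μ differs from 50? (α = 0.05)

t = (x̄ - μ₀)/(s/√n) = (52.9 - 50)/(5/√26) = 2.957. df = 25, critical t = ±2.06. Reject H₀.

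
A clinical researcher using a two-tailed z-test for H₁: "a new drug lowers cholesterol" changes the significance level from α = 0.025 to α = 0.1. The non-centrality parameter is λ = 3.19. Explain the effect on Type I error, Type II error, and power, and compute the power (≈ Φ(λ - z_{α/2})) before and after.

Increasing α from 0.025 to 0.1:
• Type I error rate increases (α is the Type I rate by definition).
• Critical value moves from z_{α/2} = 2.241 to 1.645, so power = Φ(λ - z_{α/2}) goes from Φ(3.19 - 2.241) = 0.829 to Φ(3.19 - 1.645) = 0.939.
• Type II error rate β = 1 - power therefore decreases (0.171 → 0.061).
Appropriate when false negatives are costly — here, shelving an effective drug — patients miss out on a treatment that would have helped.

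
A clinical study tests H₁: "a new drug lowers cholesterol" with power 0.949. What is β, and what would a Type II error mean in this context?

β = 1 - power = 1 - 0.949 = 0.051. A Type II error is failing to reject H₀ when H₀ is false (false negative) — here, failing to conclude that a new drug lowers cholesterol when in fact it is true. Consequence: shelving an effective drug — patients miss out on a treatment that would have helped.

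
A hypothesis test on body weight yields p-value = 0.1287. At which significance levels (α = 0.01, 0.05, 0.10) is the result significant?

p = 0.1287. Not significant at any of the given levels.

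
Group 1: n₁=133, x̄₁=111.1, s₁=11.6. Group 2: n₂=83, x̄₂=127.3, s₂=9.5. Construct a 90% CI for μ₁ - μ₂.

Difference = -16.2. SE = √(11.6²/133 + 9.5²/83) = 1.449. CI = (-18.58, -13.82)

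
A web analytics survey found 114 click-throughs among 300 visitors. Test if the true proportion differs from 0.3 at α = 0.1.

p̂ = 0.38, p₀ = 0.3. z = (p̂ - p₀)/√(p₀(1-p₀)/n) = 3.024. Critical: ±1.645. Reject H₀.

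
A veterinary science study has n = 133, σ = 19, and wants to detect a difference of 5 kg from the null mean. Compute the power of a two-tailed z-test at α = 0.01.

SE = σ/√n = 19/√133 = 1.648. Non-centrality λ = d/SE = 5/1.648 = 3.035. Power ≈ Φ(λ - z_{α/2}) = Φ(3.035 - 2.576) = Φ(0.459) = 0.677.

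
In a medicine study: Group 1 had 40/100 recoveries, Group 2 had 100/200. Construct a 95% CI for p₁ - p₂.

p̂₁ = 0.4, p̂₂ = 0.5. Difference = -0.1. CI = (-0.218, 0.018)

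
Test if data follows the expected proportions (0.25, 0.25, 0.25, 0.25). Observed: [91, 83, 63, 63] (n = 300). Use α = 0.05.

Expected: [75.0, 75.0, 75.0, 75.0]. χ² = 8.107. df = 3, critical = 7.815. Reject H₀.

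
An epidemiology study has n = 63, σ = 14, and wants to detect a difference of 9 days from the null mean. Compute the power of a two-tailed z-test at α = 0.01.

SE = σ/√n = 14/√63 = 1.764. Non-centrality λ = d/SE = 9/1.764 = 5.103. Power ≈ Φ(λ - z_{α/2}) = Φ(5.103 - 2.576) = Φ(2.527) = 0.994.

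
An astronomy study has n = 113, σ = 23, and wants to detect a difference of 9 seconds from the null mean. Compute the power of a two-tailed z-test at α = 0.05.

SE = σ/√n = 23/√113 = 2.164. Non-centrality λ = d/SE = 9/2.164 = 4.16. Power ≈ Φ(λ - z_{α/2}) = Φ(4.16 - 1.96) = Φ(2.2) = 0.986.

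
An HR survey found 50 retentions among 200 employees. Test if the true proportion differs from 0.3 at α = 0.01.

p̂ = 0.25, p₀ = 0.3. z = (p̂ - p₀)/√(p₀(1-p₀)/n) = -1.543. Critical: ±2.576. Fail to reject H₀.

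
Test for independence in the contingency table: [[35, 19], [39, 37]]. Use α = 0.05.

χ² = 2.346. df = 1, critical = 3.841. Fail to reject H₀. No evidence of dependence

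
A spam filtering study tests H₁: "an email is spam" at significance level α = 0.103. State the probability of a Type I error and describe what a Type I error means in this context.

P(Type I error) = α = 0.103. A Type I error is rejecting H₀ when H₀ is actually true (false positive) — here, concluding that an email is spam when in fact this is not the case. Consequence: a legitimate email is sent to the spam folder and the user misses it.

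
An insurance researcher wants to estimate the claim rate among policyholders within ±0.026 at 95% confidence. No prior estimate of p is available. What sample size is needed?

Conservative approach: use p = 0.5 (maximizes p(1-p) = 0.25). n = z²(0.25)/E² = 1.96²×0.25/0.026² = 1420.7 → n = 1421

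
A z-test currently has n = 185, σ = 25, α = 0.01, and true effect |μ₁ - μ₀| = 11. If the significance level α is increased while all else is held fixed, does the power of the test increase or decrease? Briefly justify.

Power increases: a larger α lowers the critical value, so more of the H₁ sampling distribution falls in the rejection region.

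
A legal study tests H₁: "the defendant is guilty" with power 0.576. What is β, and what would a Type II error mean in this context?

β = 1 - power = 1 - 0.576 = 0.424. A Type II error is failing to reject H₀ when H₀ is false (false negative) — here, failing to conclude that the defendant is guilty when in fact it is true. Consequence: acquitting a guilty person.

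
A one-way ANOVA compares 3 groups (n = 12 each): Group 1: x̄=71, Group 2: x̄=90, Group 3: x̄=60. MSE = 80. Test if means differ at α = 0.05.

Grand mean = 73.67. SS_between = 5528.0, MS_between = 2764.0. F = 34.55, F_crit ≈ 3.285. Reject H₀.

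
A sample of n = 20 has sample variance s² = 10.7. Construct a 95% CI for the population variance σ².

df = 19. χ²_{0.025} = 32.852, χ²_{0.975} = 8.907. CI for σ² = ((n-1)s²/χ²_{α/2}, (n-1)s²/χ²_{1-α/2}) = (19·10.7/32.852, 19·10.7/8.907) = (6.19, 22.82)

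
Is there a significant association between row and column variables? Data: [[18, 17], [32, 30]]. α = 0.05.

χ² = 0.0. df = 1, critical = 3.841. Fail to reject H₀. No evidence of dependence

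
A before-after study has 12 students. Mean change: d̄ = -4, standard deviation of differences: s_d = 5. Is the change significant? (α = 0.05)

t = d̄/(s_d/√n) = -4/(5/√12) = -2.771. df = 11, critical t = ±2.201. Reject H₀.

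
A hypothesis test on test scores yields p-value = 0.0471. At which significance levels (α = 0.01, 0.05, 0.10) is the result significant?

p = 0.0471. Significant at: α = 0.05, 0.1.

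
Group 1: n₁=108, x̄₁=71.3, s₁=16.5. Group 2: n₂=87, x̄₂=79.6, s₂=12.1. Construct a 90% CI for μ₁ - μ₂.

Difference = -8.3. SE = √(16.5²/108 + 12.1²/87) = 2.05. CI = (-11.67, -4.93)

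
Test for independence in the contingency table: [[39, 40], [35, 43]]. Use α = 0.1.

χ² = 0.318. df = 1, critical = 2.706. Fail to reject H₀. No evidence of dependence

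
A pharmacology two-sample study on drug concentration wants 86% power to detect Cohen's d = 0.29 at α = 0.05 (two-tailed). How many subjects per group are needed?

z_{α/2} = 1.96, z_β = Φ⁻¹(0.86) = 1.08. For small effect (d = 0.29): n per group = 2(z_{α/2} + z_β)²/d² = 2(1.96 + 1.08)²/0.29² = 219.8 → 220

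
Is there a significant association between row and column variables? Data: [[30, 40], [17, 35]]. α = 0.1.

χ² = 1.302. df = 1, critical = 2.706. Fail to reject H₀. No evidence of dependence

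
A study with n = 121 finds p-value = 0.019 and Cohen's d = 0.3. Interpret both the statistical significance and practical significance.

Statistically significant (p = 0.019 < 0.05). Cohen's d = 0.3 indicates a small effect size. Both statistical and practical significance should be considered.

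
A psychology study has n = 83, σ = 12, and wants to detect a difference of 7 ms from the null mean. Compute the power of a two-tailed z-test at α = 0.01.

SE = σ/√n = 12/√83 = 1.317. Non-centrality λ = d/SE = 7/1.317 = 5.314. Power ≈ Φ(λ - z_{α/2}) = Φ(5.314 - 2.576) = Φ(2.738) = 0.997.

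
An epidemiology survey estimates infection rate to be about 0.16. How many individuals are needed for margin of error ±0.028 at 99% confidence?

n = z²p(1-p)/E² = 2.576²×0.16×0.84/0.028² = 1137.6 → n = 1138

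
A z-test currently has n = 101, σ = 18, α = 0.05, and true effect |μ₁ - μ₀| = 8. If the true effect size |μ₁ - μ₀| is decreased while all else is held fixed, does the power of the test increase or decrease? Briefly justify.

Power decreases: a smaller true effect decreases the non-centrality λ = |μ₁ - μ₀|/(σ/√n).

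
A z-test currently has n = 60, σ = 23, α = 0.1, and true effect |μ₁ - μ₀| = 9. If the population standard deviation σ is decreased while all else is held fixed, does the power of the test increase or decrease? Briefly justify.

Power increases: a smaller σ shrinks the standard error σ/√n, moving the sampling distribution under H₁ further from the critical value.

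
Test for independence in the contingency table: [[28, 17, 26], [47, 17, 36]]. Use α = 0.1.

χ² = 1.553. df = 2, critical = 4.605. Fail to reject H₀. No evidence of dependence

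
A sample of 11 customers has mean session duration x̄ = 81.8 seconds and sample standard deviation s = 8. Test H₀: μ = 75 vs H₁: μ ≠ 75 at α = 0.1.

t = (x̄ - μ₀)/(s/√n) = (81.8 - 75)/(8/√11) = 2.819. df = 10, critical t = ±1.812. Reject H₀.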